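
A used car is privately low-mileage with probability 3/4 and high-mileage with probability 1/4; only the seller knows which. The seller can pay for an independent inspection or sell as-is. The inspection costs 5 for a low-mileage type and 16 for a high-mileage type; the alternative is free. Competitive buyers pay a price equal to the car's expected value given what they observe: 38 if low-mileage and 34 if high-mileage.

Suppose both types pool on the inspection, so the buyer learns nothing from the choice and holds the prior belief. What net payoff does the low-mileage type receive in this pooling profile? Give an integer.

32

Pooled price = 3/4·38 + 1/4·34 = 37.
low-mileage pays cost 5 for the inspection, so net payoff = 37 − 5 = 32.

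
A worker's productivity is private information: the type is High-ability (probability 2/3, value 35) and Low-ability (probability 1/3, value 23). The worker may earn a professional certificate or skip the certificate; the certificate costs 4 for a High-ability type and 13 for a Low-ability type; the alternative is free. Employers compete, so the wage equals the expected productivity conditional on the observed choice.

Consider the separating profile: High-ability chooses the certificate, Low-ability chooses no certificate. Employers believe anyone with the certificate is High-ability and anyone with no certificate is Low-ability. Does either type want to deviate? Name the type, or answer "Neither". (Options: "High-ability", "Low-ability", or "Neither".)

Neither

The certificate pays 35; no certificate pays 23.
High-ability: assigned the certificate, nets 35 − 4 = 31; deviating to no certificate nets 23.
Low-ability: assigned no certificate, nets 23; deviating to the certificate nets 35 − 13 = 22.
Both types strictly prefer their assigned action; no profitable deviation.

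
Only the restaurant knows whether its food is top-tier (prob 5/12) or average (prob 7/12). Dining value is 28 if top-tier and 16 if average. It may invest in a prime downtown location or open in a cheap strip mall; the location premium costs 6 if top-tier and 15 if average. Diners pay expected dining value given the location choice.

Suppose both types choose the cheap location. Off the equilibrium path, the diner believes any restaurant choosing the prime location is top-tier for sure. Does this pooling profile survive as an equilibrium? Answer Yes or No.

On path, the diner holds the prior and pays 5/12·28 + 7/12·16 = 21. Off path (the prime location), believing top-tier, it pays 28.
top-tier: the cheap location nets 21; the prime location nets 28 − 6 = 22. top-tier would deviate.
average: the cheap location nets 21; the prime location nets 28 − 15 = 13. average stays.
A type deviates, so pooling fails.

No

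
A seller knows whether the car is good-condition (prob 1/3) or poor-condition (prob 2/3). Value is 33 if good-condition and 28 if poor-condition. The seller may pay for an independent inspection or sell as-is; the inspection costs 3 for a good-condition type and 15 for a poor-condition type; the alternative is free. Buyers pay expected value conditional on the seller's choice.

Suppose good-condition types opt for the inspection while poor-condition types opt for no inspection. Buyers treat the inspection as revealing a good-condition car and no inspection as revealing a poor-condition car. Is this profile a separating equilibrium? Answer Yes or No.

Yes

Under these beliefs, the inspection earns price 33 and no inspection earns price 28.
good-condition: the inspection nets 33 − 3 = 30; no inspection nets 28. good-condition prefers the inspection.
poor-condition: the inspection nets 33 − 15 = 18; no inspection nets 28. poor-condition prefers no inspection.
Neither type deviates, so the separating profile is an equilibrium.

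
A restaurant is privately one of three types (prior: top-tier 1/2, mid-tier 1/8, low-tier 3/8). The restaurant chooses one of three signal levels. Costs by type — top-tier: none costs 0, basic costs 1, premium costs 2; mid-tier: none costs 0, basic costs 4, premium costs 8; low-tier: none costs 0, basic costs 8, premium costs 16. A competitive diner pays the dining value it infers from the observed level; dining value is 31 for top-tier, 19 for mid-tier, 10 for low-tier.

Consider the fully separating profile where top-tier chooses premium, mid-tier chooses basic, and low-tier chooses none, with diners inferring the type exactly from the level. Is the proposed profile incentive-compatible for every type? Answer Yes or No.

No

Separating price premiums: premium → 31, basic → 19, none → 10.
top-tier (assigned premium): none: 10 − 0 = 10; basic: 19 − 1 = 18; premium: 31 − 2 = 29. top-tier stays.
mid-tier (assigned basic): none: 10 − 0 = 10; basic: 19 − 4 = 15; premium: 31 − 8 = 23. mid-tier prefers premium.
low-tier (assigned none): none: 10 − 0 = 10; basic: 19 − 8 = 11; premium: 31 − 16 = 15. low-tier prefers premium.
At least one type deviates; the separating profile fails.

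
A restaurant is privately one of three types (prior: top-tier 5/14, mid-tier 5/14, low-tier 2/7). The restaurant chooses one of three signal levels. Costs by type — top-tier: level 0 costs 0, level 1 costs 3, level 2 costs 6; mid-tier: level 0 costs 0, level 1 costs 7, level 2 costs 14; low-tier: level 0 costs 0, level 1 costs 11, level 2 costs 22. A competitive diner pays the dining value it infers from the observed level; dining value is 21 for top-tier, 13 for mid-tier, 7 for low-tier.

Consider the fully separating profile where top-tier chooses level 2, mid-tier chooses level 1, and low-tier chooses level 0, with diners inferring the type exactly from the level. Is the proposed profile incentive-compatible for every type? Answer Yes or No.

No

Separating price premiums: level 2 → 21, level 1 → 13, level 0 → 7.
top-tier (assigned level 2): level 0: 7 − 0 = 7; level 1: 13 − 3 = 10; level 2: 21 − 6 = 15. top-tier stays.
mid-tier (assigned level 1): level 0: 7 − 0 = 7; level 1: 13 − 7 = 6; level 2: 21 − 14 = 7. mid-tier prefers level 0.
low-tier (assigned level 0): level 0: 7 − 0 = 7; level 1: 13 − 11 = 2; level 2: 21 − 22 = -1. low-tier stays.
At least one type deviates; the separating profile fails.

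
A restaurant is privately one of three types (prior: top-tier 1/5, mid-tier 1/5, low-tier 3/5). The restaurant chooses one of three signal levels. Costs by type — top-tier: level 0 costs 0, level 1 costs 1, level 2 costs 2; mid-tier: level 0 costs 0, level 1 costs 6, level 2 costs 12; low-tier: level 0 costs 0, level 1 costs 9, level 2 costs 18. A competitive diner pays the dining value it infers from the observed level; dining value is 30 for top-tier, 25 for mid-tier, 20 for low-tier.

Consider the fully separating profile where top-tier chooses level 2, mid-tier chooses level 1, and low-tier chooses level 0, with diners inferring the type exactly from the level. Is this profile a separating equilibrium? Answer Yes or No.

Separating price premiums: level 2 → 30, level 1 → 25, level 0 → 20.
top-tier (assigned level 2): level 0: 20 − 0 = 20; level 1: 25 − 1 = 24; level 2: 30 − 2 = 28. top-tier stays.
mid-tier (assigned level 1): level 0: 20 − 0 = 20; level 1: 25 − 6 = 19; level 2: 30 − 12 = 18. mid-tier prefers level 0.
low-tier (assigned level 0): level 0: 20 − 0 = 20; level 1: 25 − 9 = 16; level 2: 30 − 18 = 12. low-tier stays.
At least one type deviates; the separating profile fails.

No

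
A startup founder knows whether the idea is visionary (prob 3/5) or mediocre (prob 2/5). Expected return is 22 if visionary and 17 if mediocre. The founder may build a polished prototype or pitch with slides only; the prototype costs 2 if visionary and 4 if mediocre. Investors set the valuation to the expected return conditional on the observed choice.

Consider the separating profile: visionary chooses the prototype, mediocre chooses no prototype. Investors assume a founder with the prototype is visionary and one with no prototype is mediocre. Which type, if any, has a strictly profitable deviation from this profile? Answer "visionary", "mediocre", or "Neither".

mediocre

The prototype pays 22; no prototype pays 17.
visionary: assigned the prototype, nets 22 − 2 = 20; deviating to no prototype nets 17.
mediocre: assigned no prototype, nets 17; deviating to the prototype nets 22 − 4 = 18.
The mediocre type gains 1 by deviating.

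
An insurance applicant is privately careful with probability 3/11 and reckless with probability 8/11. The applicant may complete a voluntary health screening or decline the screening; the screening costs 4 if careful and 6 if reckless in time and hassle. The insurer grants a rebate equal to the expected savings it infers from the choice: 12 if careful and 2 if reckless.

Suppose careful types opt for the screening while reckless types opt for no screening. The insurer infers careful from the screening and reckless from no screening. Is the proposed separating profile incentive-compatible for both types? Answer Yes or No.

Under these beliefs, the screening earns rebate 12 and no screening earns rebate 2.
careful: the screening nets 12 − 4 = 8; no screening nets 2. careful prefers the screening.
reckless: the screening nets 12 − 6 = 6; no screening nets 2. reckless would deviate to the screening.
reckless has a profitable deviation, so the profile is not an equilibrium.

No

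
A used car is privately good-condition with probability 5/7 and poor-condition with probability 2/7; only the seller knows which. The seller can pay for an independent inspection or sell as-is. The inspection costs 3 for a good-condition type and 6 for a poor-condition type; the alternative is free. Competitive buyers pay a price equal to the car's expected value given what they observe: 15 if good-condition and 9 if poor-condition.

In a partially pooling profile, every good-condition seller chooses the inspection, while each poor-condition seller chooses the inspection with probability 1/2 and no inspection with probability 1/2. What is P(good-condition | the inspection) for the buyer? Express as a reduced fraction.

5/6

P(the inspection) = (5/7)·1 + (2/7)·(1/2) = 6/7.
By Bayes' rule, P(good-condition | the inspection) = (5/7) / (6/7) = 5/6.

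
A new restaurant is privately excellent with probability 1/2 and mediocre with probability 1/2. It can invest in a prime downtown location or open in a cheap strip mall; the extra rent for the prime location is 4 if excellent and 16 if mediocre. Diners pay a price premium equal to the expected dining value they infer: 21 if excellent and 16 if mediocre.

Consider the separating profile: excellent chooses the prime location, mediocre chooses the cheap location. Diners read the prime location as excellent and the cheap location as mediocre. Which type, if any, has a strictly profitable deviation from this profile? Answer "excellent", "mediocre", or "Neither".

Neither

The prime location pays 21; the cheap location pays 16.
excellent: assigned the prime location, nets 21 − 4 = 17; deviating to the cheap location nets 16.
mediocre: assigned the cheap location, nets 16; deviating to the prime location nets 21 − 16 = 5.
Both types strictly prefer their assigned action; no profitable deviation.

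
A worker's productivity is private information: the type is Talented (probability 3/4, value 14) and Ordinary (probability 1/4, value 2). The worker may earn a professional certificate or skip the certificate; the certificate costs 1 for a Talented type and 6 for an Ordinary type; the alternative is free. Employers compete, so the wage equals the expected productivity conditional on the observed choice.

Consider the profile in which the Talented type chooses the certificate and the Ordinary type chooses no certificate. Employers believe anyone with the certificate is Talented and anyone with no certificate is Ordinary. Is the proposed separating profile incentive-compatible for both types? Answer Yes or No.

Under these beliefs, the certificate earns wage 14 and no certificate earns wage 2.
Talented: the certificate nets 14 − 1 = 13; no certificate nets 2. Talented prefers the certificate.
Ordinary: the certificate nets 14 − 6 = 8; no certificate nets 2. Ordinary would deviate to the certificate.
Ordinary has a profitable deviation, so the profile is not an equilibrium.

No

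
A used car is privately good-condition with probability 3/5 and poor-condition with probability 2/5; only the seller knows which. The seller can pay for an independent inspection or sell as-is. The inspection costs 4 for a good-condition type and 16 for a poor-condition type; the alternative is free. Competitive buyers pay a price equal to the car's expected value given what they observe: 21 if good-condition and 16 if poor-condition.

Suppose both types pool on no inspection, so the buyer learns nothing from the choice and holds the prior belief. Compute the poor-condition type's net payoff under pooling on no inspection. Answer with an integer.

Pooled price = 3/5·21 + 2/5·16 = 19.
poor-condition pays no cost for no inspection, so net payoff = 19.

19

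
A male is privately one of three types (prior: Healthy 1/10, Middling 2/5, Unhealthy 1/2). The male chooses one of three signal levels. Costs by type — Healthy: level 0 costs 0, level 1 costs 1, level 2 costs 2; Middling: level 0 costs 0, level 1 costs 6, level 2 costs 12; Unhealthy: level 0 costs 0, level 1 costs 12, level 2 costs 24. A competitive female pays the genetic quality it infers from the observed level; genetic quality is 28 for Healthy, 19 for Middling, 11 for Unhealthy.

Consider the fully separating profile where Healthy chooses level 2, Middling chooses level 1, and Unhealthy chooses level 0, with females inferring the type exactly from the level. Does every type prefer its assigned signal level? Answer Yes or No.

No

Separating mating payoffs: level 2 → 28, level 1 → 19, level 0 → 11.
Healthy (assigned level 2): level 0: 11 − 0 = 11; level 1: 19 − 1 = 18; level 2: 28 − 2 = 26. Healthy stays.
Middling (assigned level 1): level 0: 11 − 0 = 11; level 1: 19 − 6 = 13; level 2: 28 − 12 = 16. Middling prefers level 2.
Unhealthy (assigned level 0): level 0: 11 − 0 = 11; level 1: 19 − 12 = 7; level 2: 28 − 24 = 4. Unhealthy stays.
At least one type deviates; the separating profile fails.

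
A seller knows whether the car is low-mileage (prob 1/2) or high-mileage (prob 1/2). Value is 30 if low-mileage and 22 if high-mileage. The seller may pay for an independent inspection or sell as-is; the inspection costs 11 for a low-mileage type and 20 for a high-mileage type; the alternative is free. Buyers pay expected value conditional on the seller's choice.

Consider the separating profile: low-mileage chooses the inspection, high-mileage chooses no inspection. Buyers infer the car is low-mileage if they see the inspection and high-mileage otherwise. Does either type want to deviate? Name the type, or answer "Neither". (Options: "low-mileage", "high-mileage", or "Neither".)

The inspection pays 30; no inspection pays 22.
low-mileage: assigned the inspection, nets 30 − 11 = 19; deviating to no inspection nets 22.
high-mileage: assigned no inspection, nets 22; deviating to the inspection nets 30 − 20 = 10.
The low-mileage type gains 3 by deviating.

low-mileage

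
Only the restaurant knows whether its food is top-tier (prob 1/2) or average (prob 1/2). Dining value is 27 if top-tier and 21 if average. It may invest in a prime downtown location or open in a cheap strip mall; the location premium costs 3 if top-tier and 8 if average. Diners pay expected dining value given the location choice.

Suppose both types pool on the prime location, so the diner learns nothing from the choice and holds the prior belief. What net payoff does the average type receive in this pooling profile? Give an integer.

16

Pooled price premium = 1/2·27 + 1/2·21 = 24.
average pays cost 8 for the prime location, so net payoff = 24 − 8 = 16.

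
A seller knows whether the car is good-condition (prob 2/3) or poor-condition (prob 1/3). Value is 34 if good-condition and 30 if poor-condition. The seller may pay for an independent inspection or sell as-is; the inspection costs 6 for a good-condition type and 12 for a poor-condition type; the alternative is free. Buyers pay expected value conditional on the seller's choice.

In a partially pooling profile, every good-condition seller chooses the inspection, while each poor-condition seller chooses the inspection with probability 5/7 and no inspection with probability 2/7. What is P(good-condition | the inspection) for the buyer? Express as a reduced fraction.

P(the inspection) = (2/3)·1 + (1/3)·(5/7) = 19/21.
By Bayes' rule, P(good-condition | the inspection) = (2/3) / (19/21) = 14/19.

14/19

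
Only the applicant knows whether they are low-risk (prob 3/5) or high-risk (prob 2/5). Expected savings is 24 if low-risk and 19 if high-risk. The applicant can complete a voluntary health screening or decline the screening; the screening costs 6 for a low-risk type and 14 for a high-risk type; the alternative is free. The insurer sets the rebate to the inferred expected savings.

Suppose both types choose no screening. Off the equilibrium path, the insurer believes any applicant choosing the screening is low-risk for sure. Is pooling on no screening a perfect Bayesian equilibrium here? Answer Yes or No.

Yes

On path, the insurer holds the prior and pays 3/5·24 + 2/5·19 = 22. Off path (the screening), believing low-risk, it pays 24.
low-risk: no screening nets 22; the screening nets 24 − 6 = 18. low-risk stays.
high-risk: no screening nets 22; the screening nets 24 − 14 = 10. high-risk stays.
No type deviates, so pooling is sustained.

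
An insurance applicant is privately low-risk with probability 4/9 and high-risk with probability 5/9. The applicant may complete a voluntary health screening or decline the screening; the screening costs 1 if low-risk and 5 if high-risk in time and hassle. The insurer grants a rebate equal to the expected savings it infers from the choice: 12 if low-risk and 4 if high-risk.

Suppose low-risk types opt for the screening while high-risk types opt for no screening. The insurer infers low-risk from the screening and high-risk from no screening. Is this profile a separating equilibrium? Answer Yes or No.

No

Under these beliefs, the screening earns rebate 12 and no screening earns rebate 4.
low-risk: the screening nets 12 − 1 = 11; no screening nets 4. low-risk prefers the screening.
high-risk: the screening nets 12 − 5 = 7; no screening nets 4. high-risk would deviate to the screening.
high-risk has a profitable deviation, so the profile is not an equilibrium.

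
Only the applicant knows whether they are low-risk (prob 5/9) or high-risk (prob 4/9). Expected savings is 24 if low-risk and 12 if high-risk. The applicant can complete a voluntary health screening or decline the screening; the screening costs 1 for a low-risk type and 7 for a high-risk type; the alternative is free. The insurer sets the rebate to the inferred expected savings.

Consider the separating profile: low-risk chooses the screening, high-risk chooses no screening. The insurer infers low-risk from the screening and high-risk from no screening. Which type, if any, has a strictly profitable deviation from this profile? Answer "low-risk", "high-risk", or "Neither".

high-risk

The screening pays 24; no screening pays 12.
low-risk: assigned the screening, nets 24 − 1 = 23; deviating to no screening nets 12.
high-risk: assigned no screening, nets 12; deviating to the screening nets 24 − 7 = 17.
The high-risk type gains 5 by deviating.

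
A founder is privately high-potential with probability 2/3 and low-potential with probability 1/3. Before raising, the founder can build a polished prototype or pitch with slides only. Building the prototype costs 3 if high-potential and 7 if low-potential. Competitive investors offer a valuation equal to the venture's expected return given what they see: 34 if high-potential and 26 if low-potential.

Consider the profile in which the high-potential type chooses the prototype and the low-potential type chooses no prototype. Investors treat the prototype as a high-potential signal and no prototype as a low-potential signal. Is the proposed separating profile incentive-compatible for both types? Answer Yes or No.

No

Under these beliefs, the prototype earns valuation 34 and no prototype earns valuation 26.
high-potential: the prototype nets 34 − 3 = 31; no prototype nets 26. high-potential prefers the prototype.
low-potential: the prototype nets 34 − 7 = 27; no prototype nets 26. low-potential would deviate to the prototype.
low-potential has a profitable deviation, so the profile is not an equilibrium.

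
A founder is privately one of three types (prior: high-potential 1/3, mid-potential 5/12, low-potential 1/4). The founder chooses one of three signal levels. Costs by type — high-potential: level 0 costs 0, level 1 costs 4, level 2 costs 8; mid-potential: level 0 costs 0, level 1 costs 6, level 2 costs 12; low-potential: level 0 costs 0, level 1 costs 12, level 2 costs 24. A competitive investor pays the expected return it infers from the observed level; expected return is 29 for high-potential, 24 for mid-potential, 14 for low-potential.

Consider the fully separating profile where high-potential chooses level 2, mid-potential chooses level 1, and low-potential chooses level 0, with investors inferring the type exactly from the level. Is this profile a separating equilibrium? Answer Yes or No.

Yes

Separating valuations: level 2 → 29, level 1 → 24, level 0 → 14.
high-potential (assigned level 2): level 0: 14 − 0 = 14; level 1: 24 − 4 = 20; level 2: 29 − 8 = 21. high-potential stays.
mid-potential (assigned level 1): level 0: 14 − 0 = 14; level 1: 24 − 6 = 18; level 2: 29 − 12 = 17. mid-potential stays.
low-potential (assigned level 0): level 0: 14 − 0 = 14; level 1: 24 − 12 = 12; level 2: 29 − 24 = 5. low-potential stays.
Every type prefers its assigned level; separation holds.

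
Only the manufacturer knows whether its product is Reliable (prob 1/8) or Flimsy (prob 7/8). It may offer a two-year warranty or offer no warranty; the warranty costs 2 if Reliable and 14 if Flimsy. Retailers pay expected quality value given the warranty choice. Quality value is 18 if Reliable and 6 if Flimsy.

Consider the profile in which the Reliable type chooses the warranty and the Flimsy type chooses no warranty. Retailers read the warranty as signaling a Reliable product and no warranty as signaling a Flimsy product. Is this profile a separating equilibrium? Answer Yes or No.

Under these beliefs, the warranty earns price 18 and no warranty earns price 6.
Reliable: the warranty nets 18 − 2 = 16; no warranty nets 6. Reliable prefers the warranty.
Flimsy: the warranty nets 18 − 14 = 4; no warranty nets 6. Flimsy prefers no warranty.
Neither type deviates, so the separating profile is an equilibrium.

Yes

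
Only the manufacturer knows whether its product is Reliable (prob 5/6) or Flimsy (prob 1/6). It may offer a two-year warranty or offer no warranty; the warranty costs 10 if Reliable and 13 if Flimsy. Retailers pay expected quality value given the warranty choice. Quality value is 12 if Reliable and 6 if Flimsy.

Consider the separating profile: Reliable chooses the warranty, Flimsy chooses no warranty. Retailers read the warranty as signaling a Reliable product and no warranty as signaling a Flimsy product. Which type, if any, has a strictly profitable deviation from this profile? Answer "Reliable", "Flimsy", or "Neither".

The warranty pays 12; no warranty pays 6.
Reliable: assigned the warranty, nets 12 − 10 = 2; deviating to no warranty nets 6.
Flimsy: assigned no warranty, nets 6; deviating to the warranty nets 12 − 13 = -1.
The Reliable type gains 4 by deviating.

Reliable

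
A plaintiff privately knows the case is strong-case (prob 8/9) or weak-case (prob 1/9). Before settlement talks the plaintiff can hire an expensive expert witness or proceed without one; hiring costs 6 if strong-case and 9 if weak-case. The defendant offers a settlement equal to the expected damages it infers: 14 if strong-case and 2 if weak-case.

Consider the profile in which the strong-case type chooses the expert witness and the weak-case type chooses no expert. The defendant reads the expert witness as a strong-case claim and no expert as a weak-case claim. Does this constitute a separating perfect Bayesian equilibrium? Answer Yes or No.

No

Under these beliefs, the expert witness earns settlement 14 and no expert earns settlement 2.
strong-case: the expert witness nets 14 − 6 = 8; no expert nets 2. strong-case prefers the expert witness.
weak-case: the expert witness nets 14 − 9 = 5; no expert nets 2. weak-case would deviate to the expert witness.
weak-case has a profitable deviation, so the profile is not an equilibrium.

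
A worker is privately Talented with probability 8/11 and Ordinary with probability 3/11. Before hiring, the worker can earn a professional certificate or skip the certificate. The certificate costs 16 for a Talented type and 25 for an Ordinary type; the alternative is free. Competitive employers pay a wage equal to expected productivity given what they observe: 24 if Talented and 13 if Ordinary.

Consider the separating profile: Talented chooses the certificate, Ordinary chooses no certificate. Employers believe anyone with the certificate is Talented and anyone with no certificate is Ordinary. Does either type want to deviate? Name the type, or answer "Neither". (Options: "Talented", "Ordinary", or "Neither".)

Talented

The certificate pays 24; no certificate pays 13.
Talented: assigned the certificate, nets 24 − 16 = 8; deviating to no certificate nets 13.
Ordinary: assigned no certificate, nets 13; deviating to the certificate nets 24 − 25 = -1.
The Talented type gains 5 by deviating.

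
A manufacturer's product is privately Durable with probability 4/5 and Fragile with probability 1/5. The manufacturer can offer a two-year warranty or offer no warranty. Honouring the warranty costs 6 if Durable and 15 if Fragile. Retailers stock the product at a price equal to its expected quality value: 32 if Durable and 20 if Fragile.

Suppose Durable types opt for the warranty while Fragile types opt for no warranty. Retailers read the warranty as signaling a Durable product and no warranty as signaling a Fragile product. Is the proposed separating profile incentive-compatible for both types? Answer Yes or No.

Under these beliefs, the warranty earns price 32 and no warranty earns price 20.
Durable: the warranty nets 32 − 6 = 26; no warranty nets 20. Durable prefers the warranty.
Fragile: the warranty nets 32 − 15 = 17; no warranty nets 20. Fragile prefers no warranty.
Neither type deviates, so the separating profile is an equilibrium.

Yes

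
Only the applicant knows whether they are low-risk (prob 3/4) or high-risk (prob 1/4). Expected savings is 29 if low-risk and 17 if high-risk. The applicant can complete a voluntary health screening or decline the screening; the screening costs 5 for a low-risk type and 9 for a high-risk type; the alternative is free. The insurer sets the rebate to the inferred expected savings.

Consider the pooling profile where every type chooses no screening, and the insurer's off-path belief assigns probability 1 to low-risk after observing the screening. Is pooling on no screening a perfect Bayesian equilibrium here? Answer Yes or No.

On path, the insurer holds the prior and pays 3/4·29 + 1/4·17 = 26. Off path (the screening), believing low-risk, it pays 29.
low-risk: no screening nets 26; the screening nets 29 − 5 = 24. low-risk stays.
high-risk: no screening nets 26; the screening nets 29 − 9 = 20. high-risk stays.
No type deviates, so pooling is sustained.

Yes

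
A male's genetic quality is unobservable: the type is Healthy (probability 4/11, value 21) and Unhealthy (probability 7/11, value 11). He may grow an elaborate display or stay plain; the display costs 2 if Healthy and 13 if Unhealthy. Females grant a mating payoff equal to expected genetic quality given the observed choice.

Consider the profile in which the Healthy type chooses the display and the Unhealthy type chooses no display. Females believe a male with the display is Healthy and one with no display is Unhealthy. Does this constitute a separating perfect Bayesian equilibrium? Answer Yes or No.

Under these beliefs, the display earns mating payoff 21 and no display earns mating payoff 11.
Healthy: the display nets 21 − 2 = 19; no display nets 11. Healthy prefers the display.
Unhealthy: the display nets 21 − 13 = 8; no display nets 11. Unhealthy prefers no display.
Neither type deviates, so the separating profile is an equilibrium.

Yes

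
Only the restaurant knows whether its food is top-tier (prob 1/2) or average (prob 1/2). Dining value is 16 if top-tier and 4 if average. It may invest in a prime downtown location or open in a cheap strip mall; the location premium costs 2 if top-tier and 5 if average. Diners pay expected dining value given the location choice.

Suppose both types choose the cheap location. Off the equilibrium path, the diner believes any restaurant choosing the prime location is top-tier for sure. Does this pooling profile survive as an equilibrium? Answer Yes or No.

On path, the diner holds the prior and pays 1/2·16 + 1/2·4 = 10. Off path (the prime location), believing top-tier, it pays 16.
top-tier: the cheap location nets 10; the prime location nets 16 − 2 = 14. top-tier would deviate.
average: the cheap location nets 10; the prime location nets 16 − 5 = 11. average would deviate.
A type deviates, so pooling fails.

No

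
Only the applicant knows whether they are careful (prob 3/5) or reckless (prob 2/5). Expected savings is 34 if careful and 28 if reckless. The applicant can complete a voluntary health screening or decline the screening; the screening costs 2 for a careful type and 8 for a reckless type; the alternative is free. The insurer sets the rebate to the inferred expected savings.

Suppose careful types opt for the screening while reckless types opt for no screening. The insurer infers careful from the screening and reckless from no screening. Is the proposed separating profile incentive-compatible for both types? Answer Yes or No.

Under these beliefs, the screening earns rebate 34 and no screening earns rebate 28.
careful: the screening nets 34 − 2 = 32; no screening nets 28. careful prefers the screening.
reckless: the screening nets 34 − 8 = 26; no screening nets 28. reckless prefers no screening.
Neither type deviates, so the separating profile is an equilibrium.

Yes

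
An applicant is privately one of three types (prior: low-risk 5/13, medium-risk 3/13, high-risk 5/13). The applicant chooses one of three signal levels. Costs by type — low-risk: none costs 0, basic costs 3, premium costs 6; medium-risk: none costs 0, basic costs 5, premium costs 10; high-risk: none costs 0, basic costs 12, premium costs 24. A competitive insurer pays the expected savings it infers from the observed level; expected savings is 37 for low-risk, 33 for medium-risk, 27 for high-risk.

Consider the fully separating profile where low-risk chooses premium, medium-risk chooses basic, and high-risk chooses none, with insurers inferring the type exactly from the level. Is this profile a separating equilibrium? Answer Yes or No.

Separating rebates: premium → 37, basic → 33, none → 27.
low-risk (assigned premium): none: 27 − 0 = 27; basic: 33 − 3 = 30; premium: 37 − 6 = 31. low-risk stays.
medium-risk (assigned basic): none: 27 − 0 = 27; basic: 33 − 5 = 28; premium: 37 − 10 = 27. medium-risk stays.
high-risk (assigned none): none: 27 − 0 = 27; basic: 33 − 12 = 21; premium: 37 − 24 = 13. high-risk stays.
Every type prefers its assigned level; separation holds.

Yes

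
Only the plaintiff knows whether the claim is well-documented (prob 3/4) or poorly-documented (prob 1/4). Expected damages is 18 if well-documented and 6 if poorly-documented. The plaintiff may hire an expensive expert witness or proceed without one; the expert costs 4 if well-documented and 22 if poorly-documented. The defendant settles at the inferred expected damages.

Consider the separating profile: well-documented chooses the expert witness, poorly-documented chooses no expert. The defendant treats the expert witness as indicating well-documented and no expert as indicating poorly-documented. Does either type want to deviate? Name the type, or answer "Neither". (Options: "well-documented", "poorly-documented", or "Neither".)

The expert witness pays 18; no expert pays 6.
well-documented: assigned the expert witness, nets 18 − 4 = 14; deviating to no expert nets 6.
poorly-documented: assigned no expert, nets 6; deviating to the expert witness nets 18 − 22 = -4.
Both types strictly prefer their assigned action; no profitable deviation.

Neither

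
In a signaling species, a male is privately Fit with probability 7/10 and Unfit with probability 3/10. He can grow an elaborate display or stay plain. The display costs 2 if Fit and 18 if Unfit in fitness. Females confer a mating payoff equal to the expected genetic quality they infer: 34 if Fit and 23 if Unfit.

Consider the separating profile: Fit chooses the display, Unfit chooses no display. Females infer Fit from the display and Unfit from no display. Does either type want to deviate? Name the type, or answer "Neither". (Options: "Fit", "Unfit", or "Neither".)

Neither

The display pays 34; no display pays 23.
Fit: assigned the display, nets 34 − 2 = 32; deviating to no display nets 23.
Unfit: assigned no display, nets 23; deviating to the display nets 34 − 18 = 16.
Both types strictly prefer their assigned action; no profitable deviation.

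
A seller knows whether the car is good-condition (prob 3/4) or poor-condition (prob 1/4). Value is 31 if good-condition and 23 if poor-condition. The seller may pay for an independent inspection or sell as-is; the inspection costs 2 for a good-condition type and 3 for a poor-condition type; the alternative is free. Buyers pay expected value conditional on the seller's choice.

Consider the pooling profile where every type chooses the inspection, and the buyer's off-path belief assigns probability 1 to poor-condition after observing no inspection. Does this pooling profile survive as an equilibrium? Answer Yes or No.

Yes

On path, the buyer holds the prior and pays 3/4·31 + 1/4·23 = 29. Off path (no inspection), believing poor-condition, it pays 23.
good-condition: the inspection nets 29 − 2 = 27; no inspection nets 23. good-condition stays.
poor-condition: the inspection nets 29 − 3 = 26; no inspection nets 23. poor-condition stays.
No type deviates, so pooling is sustained.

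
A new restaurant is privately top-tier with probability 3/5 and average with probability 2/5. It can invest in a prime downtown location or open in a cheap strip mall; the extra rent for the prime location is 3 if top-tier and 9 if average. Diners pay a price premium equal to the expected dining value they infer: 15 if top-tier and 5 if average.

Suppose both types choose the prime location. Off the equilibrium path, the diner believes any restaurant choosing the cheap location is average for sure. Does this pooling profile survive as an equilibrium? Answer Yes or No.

On path, the diner holds the prior and pays 3/5·15 + 2/5·5 = 11. Off path (the cheap location), believing average, it pays 5.
top-tier: the prime location nets 11 − 3 = 8; the cheap location nets 5. top-tier stays.
average: the prime location nets 11 − 9 = 2; the cheap location nets 5. average would deviate.
A type deviates, so pooling fails.

No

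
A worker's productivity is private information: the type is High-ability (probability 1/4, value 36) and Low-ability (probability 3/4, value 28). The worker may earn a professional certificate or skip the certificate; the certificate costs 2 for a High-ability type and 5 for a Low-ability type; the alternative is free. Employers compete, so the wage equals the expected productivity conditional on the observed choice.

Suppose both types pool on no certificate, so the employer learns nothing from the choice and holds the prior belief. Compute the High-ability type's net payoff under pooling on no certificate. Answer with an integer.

30

Pooled wage = 1/4·36 + 3/4·28 = 30.
High-ability pays no cost for no certificate, so net payoff = 30.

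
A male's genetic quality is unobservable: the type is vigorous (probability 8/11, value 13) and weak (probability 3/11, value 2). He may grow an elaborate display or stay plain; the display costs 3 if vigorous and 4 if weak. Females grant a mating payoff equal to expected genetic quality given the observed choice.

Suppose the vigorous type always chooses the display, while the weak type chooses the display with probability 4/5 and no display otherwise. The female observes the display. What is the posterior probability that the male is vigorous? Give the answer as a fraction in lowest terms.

P(the display) = (8/11)·1 + (3/11)·(4/5) = 52/55.
By Bayes' rule, P(vigorous | the display) = (8/11) / (52/55) = 10/13.

10/13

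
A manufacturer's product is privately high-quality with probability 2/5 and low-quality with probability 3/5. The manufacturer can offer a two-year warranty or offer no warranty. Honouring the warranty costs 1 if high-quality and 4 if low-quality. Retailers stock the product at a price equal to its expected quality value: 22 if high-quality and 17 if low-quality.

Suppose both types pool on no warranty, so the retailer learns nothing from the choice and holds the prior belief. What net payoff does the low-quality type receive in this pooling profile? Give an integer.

Pooled price = 2/5·22 + 3/5·17 = 19.
low-quality pays no cost for no warranty, so net payoff = 19.

19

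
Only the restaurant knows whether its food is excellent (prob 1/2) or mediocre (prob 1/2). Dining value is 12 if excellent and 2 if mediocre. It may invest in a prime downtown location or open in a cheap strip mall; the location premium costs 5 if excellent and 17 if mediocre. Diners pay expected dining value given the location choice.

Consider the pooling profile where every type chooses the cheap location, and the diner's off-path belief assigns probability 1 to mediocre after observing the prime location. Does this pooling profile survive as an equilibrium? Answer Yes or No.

Yes

On path, the diner holds the prior and pays 1/2·12 + 1/2·2 = 7. Off path (the prime location), believing mediocre, it pays 2.
excellent: the cheap location nets 7; the prime location nets 2 − 5 = -3. excellent stays.
mediocre: the cheap location nets 7; the prime location nets 2 − 17 = -15. mediocre stays.
No type deviates, so pooling is sustained.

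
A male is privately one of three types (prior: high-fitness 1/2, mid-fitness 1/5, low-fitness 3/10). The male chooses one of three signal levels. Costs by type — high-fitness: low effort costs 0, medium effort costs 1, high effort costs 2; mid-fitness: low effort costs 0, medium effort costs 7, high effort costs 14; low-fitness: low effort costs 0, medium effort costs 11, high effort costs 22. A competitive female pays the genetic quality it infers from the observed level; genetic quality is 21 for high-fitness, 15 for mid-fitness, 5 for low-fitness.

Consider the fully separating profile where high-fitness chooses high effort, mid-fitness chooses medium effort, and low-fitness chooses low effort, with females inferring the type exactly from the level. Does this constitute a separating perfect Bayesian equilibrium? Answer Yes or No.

Yes

Separating mating payoffs: high effort → 21, medium effort → 15, low effort → 5.
high-fitness (assigned high effort): low effort: 5 − 0 = 5; medium effort: 15 − 1 = 14; high effort: 21 − 2 = 19. high-fitness stays.
mid-fitness (assigned medium effort): low effort: 5 − 0 = 5; medium effort: 15 − 7 = 8; high effort: 21 − 14 = 7. mid-fitness stays.
low-fitness (assigned low effort): low effort: 5 − 0 = 5; medium effort: 15 − 11 = 4; high effort: 21 − 22 = -1. low-fitness stays.
Every type prefers its assigned level; separation holds.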